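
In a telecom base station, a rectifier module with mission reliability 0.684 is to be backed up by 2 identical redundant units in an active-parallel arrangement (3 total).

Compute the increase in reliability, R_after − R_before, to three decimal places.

R_before = 0.684
R_after = 1 − (1 − 0.684)^3 = 0.968
ΔR = 0.968 − 0.684 = 0.284

0.284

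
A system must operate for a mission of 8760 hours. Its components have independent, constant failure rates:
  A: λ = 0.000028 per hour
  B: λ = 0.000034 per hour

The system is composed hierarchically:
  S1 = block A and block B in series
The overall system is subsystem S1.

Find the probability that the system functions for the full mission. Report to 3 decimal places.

0.581

R(A) = exp(−0.000028 × 8760) = 0.78249
R(B) = exp(−0.000034 × 8760) = 0.74242
Series (A and B): 0.78249 × 0.74242 = 0.581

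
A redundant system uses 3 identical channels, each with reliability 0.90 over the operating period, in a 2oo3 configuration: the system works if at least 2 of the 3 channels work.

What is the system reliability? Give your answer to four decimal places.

0.9720

R = Σ_{i=2}^{3} C(3,i) p^i (1−p)^{3−i} with p = 0.90
C(3,2)·0.90^2·0.10^1 = 0.243000
C(3,3)·0.90^3·0.10^0 = 0.729000
Sum = 0.9720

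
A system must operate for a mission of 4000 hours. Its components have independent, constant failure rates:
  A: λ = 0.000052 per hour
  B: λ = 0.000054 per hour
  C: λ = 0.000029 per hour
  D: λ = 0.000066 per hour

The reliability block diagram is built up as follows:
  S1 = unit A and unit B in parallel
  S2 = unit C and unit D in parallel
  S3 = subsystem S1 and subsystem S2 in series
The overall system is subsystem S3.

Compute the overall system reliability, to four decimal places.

R(A) = exp(−0.000052 × 4000) = 0.812207
R(B) = exp(−0.000054 × 4000) = 0.805735
R(C) = exp(−0.000029 × 4000) = 0.890475
R(D) = exp(−0.000066 × 4000) = 0.767974
Parallel (A and B): 1 − (1 − 0.812207)(1 − 0.805735) = 0.963518
Parallel (C and D): 1 − (1 − 0.890475)(1 − 0.767974) = 0.974587
Series ([0.963518] and [0.974587]): 0.963518 × 0.974587 = 0.9390

0.9390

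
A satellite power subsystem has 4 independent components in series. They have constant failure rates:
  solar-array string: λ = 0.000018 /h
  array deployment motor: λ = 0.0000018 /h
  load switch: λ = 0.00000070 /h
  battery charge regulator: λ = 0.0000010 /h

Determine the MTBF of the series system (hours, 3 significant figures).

Series of exponential components: λ_sys = Σ λ_i
λ_sys = 0.000018 + 0.0000018 + 0.00000070 + 0.0000010 = 2.1500e-05 /h
MTBF = 1 / λ_sys = 46500 h

46500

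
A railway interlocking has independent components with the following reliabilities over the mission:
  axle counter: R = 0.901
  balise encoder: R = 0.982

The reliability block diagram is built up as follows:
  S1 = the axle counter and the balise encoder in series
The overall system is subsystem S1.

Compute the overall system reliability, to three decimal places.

0.885

Series (axle counter and balise encoder): 0.90100 × 0.98200 = 0.885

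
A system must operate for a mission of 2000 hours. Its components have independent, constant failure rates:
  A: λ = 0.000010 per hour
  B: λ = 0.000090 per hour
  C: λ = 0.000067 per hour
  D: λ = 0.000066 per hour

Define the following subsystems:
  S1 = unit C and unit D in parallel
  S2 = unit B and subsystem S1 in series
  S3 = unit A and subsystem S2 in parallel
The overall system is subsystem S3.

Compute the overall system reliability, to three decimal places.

0.996

R(A) = exp(−0.000010 × 2000) = 0.98020
R(B) = exp(−0.000090 × 2000) = 0.83527
R(C) = exp(−0.000067 × 2000) = 0.87459
R(D) = exp(−0.000066 × 2000) = 0.87634
Parallel (C and D): 1 − (1 − 0.87459)(1 − 0.87634) = 0.98449
Series (B and [0.98449]): 0.83527 × 0.98449 = 0.82231
Parallel (A and [0.82231]): 1 − (1 − 0.98020)(1 − 0.82231) = 0.996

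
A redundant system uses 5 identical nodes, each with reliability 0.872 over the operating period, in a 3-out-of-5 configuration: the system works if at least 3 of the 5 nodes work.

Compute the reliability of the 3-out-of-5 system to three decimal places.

R = Σ_{i=3}^{5} C(5,i) p^i (1−p)^{5−i} with p = 0.872
C(5,3)·0.872^3·0.128^2 = 0.10863
C(5,4)·0.872^4·0.128^1 = 0.37004
C(5,5)·0.872^5·0.128^0 = 0.50418
Sum = 0.983

0.983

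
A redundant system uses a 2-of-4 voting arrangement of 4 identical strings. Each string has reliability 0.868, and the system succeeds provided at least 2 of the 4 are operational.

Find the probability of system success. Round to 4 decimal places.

R = Σ_{i=2}^{4} C(4,i) p^i (1−p)^{4−i} with p = 0.868
C(4,2)·0.868^2·0.132^2 = 0.078766
C(4,3)·0.868^3·0.132^1 = 0.345297
C(4,4)·0.868^4·0.132^0 = 0.567648
Sum = 0.9917

0.9917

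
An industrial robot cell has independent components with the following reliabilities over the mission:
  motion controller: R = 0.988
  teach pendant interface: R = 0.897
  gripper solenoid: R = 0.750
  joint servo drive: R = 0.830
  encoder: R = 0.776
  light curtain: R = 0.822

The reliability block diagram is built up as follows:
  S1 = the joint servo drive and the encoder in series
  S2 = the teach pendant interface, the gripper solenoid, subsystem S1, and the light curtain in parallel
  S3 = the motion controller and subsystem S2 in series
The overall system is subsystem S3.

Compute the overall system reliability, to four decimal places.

0.9864

Series (joint servo drive and encoder): 0.830000 × 0.776000 = 0.644080
Parallel (teach pendant interface, gripper solenoid, [0.644080], and light curtain): 1 − (1 − 0.897000)(1 − 0.750000)(1 − 0.644080)(1 − 0.822000) = 0.998369
Series (motion controller and [0.998369]): 0.988000 × 0.998369 = 0.9864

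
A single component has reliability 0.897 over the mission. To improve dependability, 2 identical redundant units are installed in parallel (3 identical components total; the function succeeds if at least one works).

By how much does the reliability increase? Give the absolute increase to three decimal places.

R_before = 0.897
R_after = 1 − (1 − 0.897)^3 = 0.999
ΔR = 0.999 − 0.897 = 0.102

0.102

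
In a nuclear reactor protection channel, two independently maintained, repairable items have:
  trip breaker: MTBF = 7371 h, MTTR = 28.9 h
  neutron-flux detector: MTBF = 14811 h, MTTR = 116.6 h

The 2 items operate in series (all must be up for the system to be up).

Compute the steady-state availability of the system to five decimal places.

0.98831

A(trip breaker) = MTBF/(MTBF+MTTR) = 7371/(7371+28.9) = 0.996095
A(neutron-flux detector) = MTBF/(MTBF+MTTR) = 14811/(14811+116.6) = 0.992189
Series availability: 0.996095 × 0.992189 = 0.98831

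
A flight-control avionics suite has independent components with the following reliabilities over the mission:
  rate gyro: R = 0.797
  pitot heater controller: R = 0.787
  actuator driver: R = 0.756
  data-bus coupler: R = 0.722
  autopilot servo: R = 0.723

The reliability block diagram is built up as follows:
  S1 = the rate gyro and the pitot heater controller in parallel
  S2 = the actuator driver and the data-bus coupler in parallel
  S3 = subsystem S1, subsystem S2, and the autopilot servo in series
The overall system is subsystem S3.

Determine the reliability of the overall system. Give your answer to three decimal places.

Parallel (rate gyro and pitot heater controller): 1 − (1 − 0.79700)(1 − 0.78700) = 0.95676
Parallel (actuator driver and data-bus coupler): 1 − (1 − 0.75600)(1 − 0.72200) = 0.93217
Series ([0.95676], [0.93217], and autopilot servo): 0.95676 × 0.93217 × 0.72300 = 0.645

0.645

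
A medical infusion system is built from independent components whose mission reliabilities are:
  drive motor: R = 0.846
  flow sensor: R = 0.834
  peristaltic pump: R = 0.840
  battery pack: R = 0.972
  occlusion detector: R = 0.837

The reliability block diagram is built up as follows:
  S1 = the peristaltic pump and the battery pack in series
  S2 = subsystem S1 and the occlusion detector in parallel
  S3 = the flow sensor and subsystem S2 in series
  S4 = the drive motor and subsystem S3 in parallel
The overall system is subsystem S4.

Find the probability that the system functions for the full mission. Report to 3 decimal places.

Series (peristaltic pump and battery pack): 0.84000 × 0.97200 = 0.81648
Parallel ([0.81648] and occlusion detector): 1 − (1 − 0.81648)(1 − 0.83700) = 0.97009
Series (flow sensor and [0.97009]): 0.83400 × 0.97009 = 0.80906
Parallel (drive motor and [0.80906]): 1 − (1 − 0.84600)(1 − 0.80906) = 0.971

0.971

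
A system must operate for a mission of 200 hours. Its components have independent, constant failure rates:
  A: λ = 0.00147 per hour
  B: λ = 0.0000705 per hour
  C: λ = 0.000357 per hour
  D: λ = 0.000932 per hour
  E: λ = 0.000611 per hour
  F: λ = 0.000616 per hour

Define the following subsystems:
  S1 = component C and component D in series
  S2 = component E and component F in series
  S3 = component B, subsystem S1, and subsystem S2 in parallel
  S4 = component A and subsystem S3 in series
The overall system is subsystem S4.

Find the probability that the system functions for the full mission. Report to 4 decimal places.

R(A) = exp(−0.00147 × 200) = 0.745276
R(B) = exp(−0.0000705 × 200) = 0.985999
R(C) = exp(−0.000357 × 200) = 0.931089
R(D) = exp(−0.000932 × 200) = 0.829942
R(E) = exp(−0.000611 × 200) = 0.884971
R(F) = exp(−0.000616 × 200) = 0.884087
Series (C and D): 0.931089 × 0.829942 = 0.772750
Series (E and F): 0.884971 × 0.884087 = 0.782391
Parallel (B, [0.772750], and [0.782391]): 1 − (1 − 0.985999)(1 − 0.772750)(1 − 0.782391) = 0.999308
Series (A and [0.999308]): 0.745276 × 0.999308 = 0.7448

0.7448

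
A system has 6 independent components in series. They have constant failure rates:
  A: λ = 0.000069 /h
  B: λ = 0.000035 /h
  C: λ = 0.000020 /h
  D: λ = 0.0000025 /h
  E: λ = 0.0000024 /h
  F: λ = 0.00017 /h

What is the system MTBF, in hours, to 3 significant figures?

Series of exponential components: λ_sys = Σ λ_i
λ_sys = 0.000069 + 0.000035 + 0.000020 + 0.0000025 + 0.0000024 + 0.00017 = 2.9890e-04 /h
MTBF = 1 / λ_sys = 3350 h

3350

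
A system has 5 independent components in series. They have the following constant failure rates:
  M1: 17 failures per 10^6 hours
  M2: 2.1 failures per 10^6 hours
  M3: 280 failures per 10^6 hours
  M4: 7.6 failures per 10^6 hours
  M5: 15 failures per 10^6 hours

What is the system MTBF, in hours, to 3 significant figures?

3110

Series of exponential components: λ_sys = Σ λ_i
λ_sys = 0.000017 + 0.0000021 + 0.00028 + 0.0000076 + 0.000015 = 3.2170e-04 /h
MTBF = 1 / λ_sys = 3110 h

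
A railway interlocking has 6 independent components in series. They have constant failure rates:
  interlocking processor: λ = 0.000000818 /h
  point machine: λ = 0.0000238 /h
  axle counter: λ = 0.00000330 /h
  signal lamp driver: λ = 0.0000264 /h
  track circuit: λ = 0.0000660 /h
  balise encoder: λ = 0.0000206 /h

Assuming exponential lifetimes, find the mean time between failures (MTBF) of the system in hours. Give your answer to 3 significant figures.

7100

Series of exponential components: λ_sys = Σ λ_i
λ_sys = 0.000000818 + 0.0000238 + 0.00000330 + 0.0000264 + 0.0000660 + 0.0000206 = 1.4092e-04 /h
MTBF = 1 / λ_sys = 7100 h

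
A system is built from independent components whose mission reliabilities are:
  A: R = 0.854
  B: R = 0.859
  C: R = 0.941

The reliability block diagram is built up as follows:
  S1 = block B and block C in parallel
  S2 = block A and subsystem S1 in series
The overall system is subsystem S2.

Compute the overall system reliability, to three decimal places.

0.847

Parallel (B and C): 1 − (1 − 0.85900)(1 − 0.94100) = 0.99168
Series (A and [0.99168]): 0.85400 × 0.99168 = 0.847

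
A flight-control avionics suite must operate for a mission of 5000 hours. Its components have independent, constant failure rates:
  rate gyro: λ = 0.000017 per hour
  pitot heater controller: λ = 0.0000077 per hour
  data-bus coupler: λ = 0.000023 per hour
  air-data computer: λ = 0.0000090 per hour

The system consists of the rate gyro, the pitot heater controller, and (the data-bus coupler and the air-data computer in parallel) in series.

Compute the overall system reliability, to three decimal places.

R(rate gyro) = exp(−0.000017 × 5000) = 0.91851
R(pitot heater controller) = exp(−0.0000077 × 5000) = 0.96223
R(data-bus coupler) = exp(−0.000023 × 5000) = 0.89137
R(air-data computer) = exp(−0.0000090 × 5000) = 0.95600
Parallel (data-bus coupler and air-data computer): 1 − (1 − 0.89137)(1 − 0.95600) = 0.99522
Series (rate gyro, pitot heater controller, and [0.99522]): 0.91851 × 0.96223 × 0.99522 = 0.880

0.880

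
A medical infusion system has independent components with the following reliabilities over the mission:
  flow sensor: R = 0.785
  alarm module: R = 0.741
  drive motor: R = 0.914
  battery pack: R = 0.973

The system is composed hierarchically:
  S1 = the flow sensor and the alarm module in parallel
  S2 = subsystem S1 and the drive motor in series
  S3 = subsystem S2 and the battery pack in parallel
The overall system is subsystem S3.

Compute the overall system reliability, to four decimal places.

0.9963

Parallel (flow sensor and alarm module): 1 − (1 − 0.785000)(1 − 0.741000) = 0.944315
Series ([0.944315] and drive motor): 0.944315 × 0.914000 = 0.863104
Parallel ([0.863104] and battery pack): 1 − (1 − 0.863104)(1 − 0.973000) = 0.9963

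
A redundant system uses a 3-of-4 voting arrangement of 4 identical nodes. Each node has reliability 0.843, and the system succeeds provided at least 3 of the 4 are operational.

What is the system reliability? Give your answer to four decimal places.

0.8812

R = Σ_{i=3}^{4} C(4,i) p^i (1−p)^{4−i} with p = 0.843
C(4,3)·0.843^3·0.157^1 = 0.376220
C(4,4)·0.843^4·0.157^0 = 0.505022
Sum = 0.8812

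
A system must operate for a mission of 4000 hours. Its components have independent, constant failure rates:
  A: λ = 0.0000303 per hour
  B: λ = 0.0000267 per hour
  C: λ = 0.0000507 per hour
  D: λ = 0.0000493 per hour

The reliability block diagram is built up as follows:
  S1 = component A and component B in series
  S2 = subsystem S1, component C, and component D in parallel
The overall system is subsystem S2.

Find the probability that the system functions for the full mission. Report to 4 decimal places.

0.9933

R(A) = exp(−0.0000303 × 4000) = 0.885857
R(B) = exp(−0.0000267 × 4000) = 0.898705
R(C) = exp(−0.0000507 × 4000) = 0.816442
R(D) = exp(−0.0000493 × 4000) = 0.821026
Series (A and B): 0.885857 × 0.898705 = 0.796124
Parallel ([0.796124], C, and D): 1 − (1 − 0.796124)(1 − 0.816442)(1 − 0.821026) = 0.9933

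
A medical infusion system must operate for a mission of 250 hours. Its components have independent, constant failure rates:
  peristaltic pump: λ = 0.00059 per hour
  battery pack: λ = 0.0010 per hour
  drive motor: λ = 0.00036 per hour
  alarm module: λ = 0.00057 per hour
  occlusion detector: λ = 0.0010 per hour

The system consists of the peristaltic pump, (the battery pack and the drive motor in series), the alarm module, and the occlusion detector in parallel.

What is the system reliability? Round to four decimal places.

R(peristaltic pump) = exp(−0.00059 × 250) = 0.862862
R(battery pack) = exp(−0.0010 × 250) = 0.778801
R(drive motor) = exp(−0.00036 × 250) = 0.913931
R(alarm module) = exp(−0.00057 × 250) = 0.867188
R(occlusion detector) = exp(−0.0010 × 250) = 0.778801
Series (battery pack and drive motor): 0.778801 × 0.913931 = 0.711770
Parallel (peristaltic pump, [0.711770], alarm module, and occlusion detector): 1 − (1 − 0.862862)(1 − 0.711770)(1 − 0.867188)(1 − 0.778801) = 0.9988

0.9988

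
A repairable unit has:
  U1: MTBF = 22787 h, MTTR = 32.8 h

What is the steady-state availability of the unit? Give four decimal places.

A(U1) = MTBF/(MTBF+MTTR) = 22787/(22787+32.8) = 0.9986

0.9986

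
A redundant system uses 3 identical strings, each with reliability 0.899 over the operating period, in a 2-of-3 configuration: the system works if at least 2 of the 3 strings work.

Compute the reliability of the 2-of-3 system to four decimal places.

R = Σ_{i=2}^{3} C(3,i) p^i (1−p)^{3−i} with p = 0.899
C(3,2)·0.899^2·0.101^1 = 0.244885
C(3,3)·0.899^3·0.101^0 = 0.726573
Sum = 0.9715

0.9715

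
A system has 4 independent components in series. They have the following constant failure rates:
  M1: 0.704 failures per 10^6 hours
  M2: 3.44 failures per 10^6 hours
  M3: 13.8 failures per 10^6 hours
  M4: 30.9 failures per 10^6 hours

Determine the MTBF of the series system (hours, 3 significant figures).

Series of exponential components: λ_sys = Σ λ_i
λ_sys = 0.000000704 + 0.00000344 + 0.0000138 + 0.0000309 = 4.8844e-05 /h
MTBF = 1 / λ_sys = 20500 h

20500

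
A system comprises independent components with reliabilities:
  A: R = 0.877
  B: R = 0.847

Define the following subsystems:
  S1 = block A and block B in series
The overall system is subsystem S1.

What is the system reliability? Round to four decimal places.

Series (A and B): 0.877000 × 0.847000 = 0.7428

0.7428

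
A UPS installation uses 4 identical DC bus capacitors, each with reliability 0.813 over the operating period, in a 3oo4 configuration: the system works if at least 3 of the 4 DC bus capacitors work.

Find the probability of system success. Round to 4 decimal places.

R = Σ_{i=3}^{4} C(4,i) p^i (1−p)^{4−i} with p = 0.813
C(4,3)·0.813^3·0.187^1 = 0.401951
C(4,4)·0.813^4·0.187^0 = 0.436880
Sum = 0.8388

0.8388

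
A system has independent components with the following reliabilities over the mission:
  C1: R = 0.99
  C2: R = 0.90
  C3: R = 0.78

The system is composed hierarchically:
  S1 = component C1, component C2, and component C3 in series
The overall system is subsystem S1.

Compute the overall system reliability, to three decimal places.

0.695

Series (C1, C2, and C3): 0.99000 × 0.90000 × 0.78000 = 0.695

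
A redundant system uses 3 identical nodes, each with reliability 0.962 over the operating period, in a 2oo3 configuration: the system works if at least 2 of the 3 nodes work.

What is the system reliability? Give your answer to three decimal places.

R = Σ_{i=2}^{3} C(3,i) p^i (1−p)^{3−i} with p = 0.962
C(3,2)·0.962^2·0.038^1 = 0.10550
C(3,3)·0.962^3·0.038^0 = 0.89028
Sum = 0.996

0.996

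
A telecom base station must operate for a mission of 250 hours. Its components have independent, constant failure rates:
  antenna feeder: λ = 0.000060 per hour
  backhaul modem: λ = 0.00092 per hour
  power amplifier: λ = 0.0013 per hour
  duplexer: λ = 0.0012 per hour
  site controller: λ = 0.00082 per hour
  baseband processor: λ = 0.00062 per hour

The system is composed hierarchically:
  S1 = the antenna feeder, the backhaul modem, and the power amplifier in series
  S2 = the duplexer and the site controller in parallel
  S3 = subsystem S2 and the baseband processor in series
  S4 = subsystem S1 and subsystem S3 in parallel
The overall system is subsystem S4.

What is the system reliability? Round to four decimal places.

R(antenna feeder) = exp(−0.000060 × 250) = 0.985112
R(backhaul modem) = exp(−0.00092 × 250) = 0.794534
R(power amplifier) = exp(−0.0013 × 250) = 0.722527
R(duplexer) = exp(−0.0012 × 250) = 0.740818
R(site controller) = exp(−0.00082 × 250) = 0.814647
R(baseband processor) = exp(−0.00062 × 250) = 0.856415
Series (antenna feeder, backhaul modem, and power amplifier): 0.985112 × 0.794534 × 0.722527 = 0.565525
Parallel (duplexer and site controller): 1 − (1 − 0.740818)(1 − 0.814647) = 0.951960
Series ([0.951960] and baseband processor): 0.951960 × 0.856415 = 0.815273
Parallel ([0.565525] and [0.815273]): 1 − (1 − 0.565525)(1 − 0.815273) = 0.9197

0.9197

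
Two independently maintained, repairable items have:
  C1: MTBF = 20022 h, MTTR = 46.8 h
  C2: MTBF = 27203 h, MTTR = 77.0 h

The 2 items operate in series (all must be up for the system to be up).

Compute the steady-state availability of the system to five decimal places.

0.99485

A(C1) = MTBF/(MTBF+MTTR) = 20022/(20022+46.8) = 0.997668
A(C2) = MTBF/(MTBF+MTTR) = 27203/(27203+77.0) = 0.997177
Series availability: 0.997668 × 0.997177 = 0.99485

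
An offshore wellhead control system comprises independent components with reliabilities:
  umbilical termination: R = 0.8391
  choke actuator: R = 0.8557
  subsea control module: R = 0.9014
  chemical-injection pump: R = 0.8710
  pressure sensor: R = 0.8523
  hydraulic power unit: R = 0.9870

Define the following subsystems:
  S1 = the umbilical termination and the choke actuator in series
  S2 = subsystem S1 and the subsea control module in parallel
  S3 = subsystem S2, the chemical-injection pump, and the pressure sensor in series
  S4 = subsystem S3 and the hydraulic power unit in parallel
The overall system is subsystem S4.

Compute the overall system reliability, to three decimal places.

Series (umbilical termination and choke actuator): 0.83910 × 0.85570 = 0.71802
Parallel ([0.71802] and subsea control module): 1 − (1 − 0.71802)(1 − 0.90140) = 0.97220
Series ([0.97220], chemical-injection pump, and pressure sensor): 0.97220 × 0.87100 × 0.85230 = 0.72172
Parallel ([0.72172] and hydraulic power unit): 1 − (1 − 0.72172)(1 − 0.98700) = 0.996

0.996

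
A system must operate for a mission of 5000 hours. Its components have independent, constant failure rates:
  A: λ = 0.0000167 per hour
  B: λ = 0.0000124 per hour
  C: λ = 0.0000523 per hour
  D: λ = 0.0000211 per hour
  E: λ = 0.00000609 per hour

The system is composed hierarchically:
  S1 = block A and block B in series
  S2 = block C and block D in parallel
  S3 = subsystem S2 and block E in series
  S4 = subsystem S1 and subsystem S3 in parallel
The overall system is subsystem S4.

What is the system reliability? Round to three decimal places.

R(A) = exp(−0.0000167 × 5000) = 0.91989
R(B) = exp(−0.0000124 × 5000) = 0.93988
R(C) = exp(−0.0000523 × 5000) = 0.76990
R(D) = exp(−0.0000211 × 5000) = 0.89987
R(E) = exp(−0.00000609 × 5000) = 0.97001
Series (A and B): 0.91989 × 0.93988 = 0.86459
Parallel (C and D): 1 − (1 − 0.76990)(1 − 0.89987) = 0.97696
Series ([0.97696] and E): 0.97696 × 0.97001 = 0.94766
Parallel ([0.86459] and [0.94766]): 1 − (1 − 0.86459)(1 − 0.94766) = 0.993

0.993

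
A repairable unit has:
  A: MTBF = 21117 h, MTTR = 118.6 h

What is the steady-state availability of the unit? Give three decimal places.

A(A) = MTBF/(MTBF+MTTR) = 21117/(21117+118.6) = 0.994

0.994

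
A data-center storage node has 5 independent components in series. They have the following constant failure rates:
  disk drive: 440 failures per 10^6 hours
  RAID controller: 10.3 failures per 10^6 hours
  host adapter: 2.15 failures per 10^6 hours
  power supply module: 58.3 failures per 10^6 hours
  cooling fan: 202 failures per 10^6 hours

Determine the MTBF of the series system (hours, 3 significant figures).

1400

Series of exponential components: λ_sys = Σ λ_i
λ_sys = 0.000440 + 0.0000103 + 0.00000215 + 0.0000583 + 0.000202 = 7.1275e-04 /h
MTBF = 1 / λ_sys = 1400 h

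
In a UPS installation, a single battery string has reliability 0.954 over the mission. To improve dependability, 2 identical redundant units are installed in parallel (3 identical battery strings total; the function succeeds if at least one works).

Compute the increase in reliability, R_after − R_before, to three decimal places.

0.046

R_before = 0.954
R_after = 1 − (1 − 0.954)^3 = 1.000
ΔR = 1.000 − 0.954 = 0.046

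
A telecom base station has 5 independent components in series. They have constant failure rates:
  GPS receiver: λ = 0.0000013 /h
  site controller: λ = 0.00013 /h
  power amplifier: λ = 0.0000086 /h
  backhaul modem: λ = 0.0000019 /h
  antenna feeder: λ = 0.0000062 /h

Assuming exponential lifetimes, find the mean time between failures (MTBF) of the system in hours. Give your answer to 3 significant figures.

6760

Series of exponential components: λ_sys = Σ λ_i
λ_sys = 0.0000013 + 0.00013 + 0.0000086 + 0.0000019 + 0.0000062 = 1.4800e-04 /h
MTBF = 1 / λ_sys = 6760 h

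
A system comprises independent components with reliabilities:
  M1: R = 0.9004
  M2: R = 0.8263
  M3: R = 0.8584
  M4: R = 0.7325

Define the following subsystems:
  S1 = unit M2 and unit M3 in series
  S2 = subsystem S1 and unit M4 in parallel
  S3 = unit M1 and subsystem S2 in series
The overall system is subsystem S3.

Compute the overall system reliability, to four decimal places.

0.8304

Series (M2 and M3): 0.826300 × 0.858400 = 0.709296
Parallel ([0.709296] and M4): 1 − (1 − 0.709296)(1 − 0.732500) = 0.922237
Series (M1 and [0.922237]): 0.900400 × 0.922237 = 0.8304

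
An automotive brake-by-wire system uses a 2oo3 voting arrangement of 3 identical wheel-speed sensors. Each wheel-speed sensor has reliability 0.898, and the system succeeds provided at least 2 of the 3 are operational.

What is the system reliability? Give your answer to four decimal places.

0.9709

R = Σ_{i=2}^{3} C(3,i) p^i (1−p)^{3−i} with p = 0.898
C(3,2)·0.898^2·0.102^1 = 0.246760
C(3,3)·0.898^3·0.102^0 = 0.724151
Sum = 0.9709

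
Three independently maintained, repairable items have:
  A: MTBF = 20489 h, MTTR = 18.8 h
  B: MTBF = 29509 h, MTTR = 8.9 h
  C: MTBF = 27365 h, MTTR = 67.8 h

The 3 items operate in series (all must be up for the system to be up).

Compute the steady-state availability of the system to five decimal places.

0.99631

A(A) = MTBF/(MTBF+MTTR) = 20489/(20489+18.8) = 0.999083
A(B) = MTBF/(MTBF+MTTR) = 29509/(29509+8.9) = 0.999698
A(C) = MTBF/(MTBF+MTTR) = 27365/(27365+67.8) = 0.997529
Series availability: 0.999083 × 0.999698 × 0.997529 = 0.99631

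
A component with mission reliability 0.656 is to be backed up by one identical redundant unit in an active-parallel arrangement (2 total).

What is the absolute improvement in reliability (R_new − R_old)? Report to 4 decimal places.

R_before = 0.656
R_after = 1 − (1 − 0.656)^2 = 0.8817
ΔR = 0.8817 − 0.656 = 0.2257

0.2257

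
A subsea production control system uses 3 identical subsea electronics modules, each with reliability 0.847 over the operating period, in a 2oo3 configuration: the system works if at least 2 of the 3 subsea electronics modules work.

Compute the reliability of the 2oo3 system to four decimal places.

0.9369

R = Σ_{i=2}^{3} C(3,i) p^i (1−p)^{3−i} with p = 0.847
C(3,2)·0.847^2·0.153^1 = 0.329291
C(3,3)·0.847^3·0.153^0 = 0.607645
Sum = 0.9369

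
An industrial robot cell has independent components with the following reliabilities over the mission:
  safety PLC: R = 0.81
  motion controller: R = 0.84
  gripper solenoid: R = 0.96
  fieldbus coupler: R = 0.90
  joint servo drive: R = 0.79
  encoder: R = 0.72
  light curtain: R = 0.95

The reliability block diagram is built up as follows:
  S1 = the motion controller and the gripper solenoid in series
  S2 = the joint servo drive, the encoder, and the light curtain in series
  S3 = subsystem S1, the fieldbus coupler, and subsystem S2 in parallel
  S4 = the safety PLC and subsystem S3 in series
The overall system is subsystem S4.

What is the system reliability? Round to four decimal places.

Series (motion controller and gripper solenoid): 0.840000 × 0.960000 = 0.806400
Series (joint servo drive, encoder, and light curtain): 0.790000 × 0.720000 × 0.950000 = 0.540360
Parallel ([0.806400], fieldbus coupler, and [0.540360]): 1 − (1 − 0.806400)(1 − 0.900000)(1 − 0.540360) = 0.991101
Series (safety PLC and [0.991101]): 0.810000 × 0.991101 = 0.8028

0.8028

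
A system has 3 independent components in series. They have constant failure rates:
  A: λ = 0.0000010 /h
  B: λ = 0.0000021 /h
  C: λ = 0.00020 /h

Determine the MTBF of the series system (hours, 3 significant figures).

Series of exponential components: λ_sys = Σ λ_i
λ_sys = 0.0000010 + 0.0000021 + 0.00020 = 2.0310e-04 /h
MTBF = 1 / λ_sys = 4920 h

4920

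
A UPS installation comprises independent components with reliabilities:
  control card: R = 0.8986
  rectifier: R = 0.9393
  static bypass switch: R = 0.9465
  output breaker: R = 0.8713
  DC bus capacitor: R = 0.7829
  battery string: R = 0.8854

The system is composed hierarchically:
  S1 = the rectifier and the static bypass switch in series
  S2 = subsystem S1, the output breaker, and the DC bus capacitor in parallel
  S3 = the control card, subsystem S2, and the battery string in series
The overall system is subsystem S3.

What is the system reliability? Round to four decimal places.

Series (rectifier and static bypass switch): 0.939300 × 0.946500 = 0.889047
Parallel ([0.889047], output breaker, and DC bus capacitor): 1 − (1 − 0.889047)(1 − 0.871300)(1 − 0.782900) = 0.996900
Series (control card, [0.996900], and battery string): 0.898600 × 0.996900 × 0.885400 = 0.7932

0.7932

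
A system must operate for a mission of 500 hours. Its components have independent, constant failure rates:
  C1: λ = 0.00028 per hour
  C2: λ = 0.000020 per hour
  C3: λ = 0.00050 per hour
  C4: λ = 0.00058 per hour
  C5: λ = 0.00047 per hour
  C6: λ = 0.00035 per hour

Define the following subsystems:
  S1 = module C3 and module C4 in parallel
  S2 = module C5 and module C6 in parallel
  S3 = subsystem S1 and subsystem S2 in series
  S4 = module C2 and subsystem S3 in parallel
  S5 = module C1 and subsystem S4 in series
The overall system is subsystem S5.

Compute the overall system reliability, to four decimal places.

R(C1) = exp(−0.00028 × 500) = 0.869358
R(C2) = exp(−0.000020 × 500) = 0.990050
R(C3) = exp(−0.00050 × 500) = 0.778801
R(C4) = exp(−0.00058 × 500) = 0.748264
R(C5) = exp(−0.00047 × 500) = 0.790571
R(C6) = exp(−0.00035 × 500) = 0.839457
Parallel (C3 and C4): 1 − (1 − 0.778801)(1 − 0.748264) = 0.944316
Parallel (C5 and C6): 1 − (1 − 0.790571)(1 − 0.839457) = 0.966378
Series ([0.944316] and [0.966378]): 0.944316 × 0.966378 = 0.912566
Parallel (C2 and [0.912566]): 1 − (1 − 0.990050)(1 − 0.912566) = 0.999130
Series (C1 and [0.999130]): 0.869358 × 0.999130 = 0.8686

0.8686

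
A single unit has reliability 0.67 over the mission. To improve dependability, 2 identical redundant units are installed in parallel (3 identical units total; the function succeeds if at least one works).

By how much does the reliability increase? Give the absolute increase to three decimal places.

0.294

R_before = 0.67
R_after = 1 − (1 − 0.67)^3 = 0.964
ΔR = 0.964 − 0.67 = 0.294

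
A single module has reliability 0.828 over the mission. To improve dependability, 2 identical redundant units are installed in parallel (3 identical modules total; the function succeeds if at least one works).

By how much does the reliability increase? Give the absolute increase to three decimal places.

R_before = 0.828
R_after = 1 − (1 − 0.828)^3 = 0.995
ΔR = 0.995 − 0.828 = 0.167

0.167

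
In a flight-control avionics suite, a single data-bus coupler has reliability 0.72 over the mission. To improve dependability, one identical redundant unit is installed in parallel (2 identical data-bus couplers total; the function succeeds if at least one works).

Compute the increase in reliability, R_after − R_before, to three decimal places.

0.202

R_before = 0.72
R_after = 1 − (1 − 0.72)^2 = 0.922
ΔR = 0.922 − 0.72 = 0.202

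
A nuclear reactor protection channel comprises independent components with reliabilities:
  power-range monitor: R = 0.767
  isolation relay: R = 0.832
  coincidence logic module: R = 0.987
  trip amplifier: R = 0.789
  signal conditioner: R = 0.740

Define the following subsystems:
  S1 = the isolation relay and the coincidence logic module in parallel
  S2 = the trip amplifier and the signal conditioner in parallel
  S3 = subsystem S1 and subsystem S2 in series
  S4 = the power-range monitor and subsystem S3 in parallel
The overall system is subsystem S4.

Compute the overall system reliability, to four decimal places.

0.9867

Parallel (isolation relay and coincidence logic module): 1 − (1 − 0.832000)(1 − 0.987000) = 0.997816
Parallel (trip amplifier and signal conditioner): 1 − (1 − 0.789000)(1 − 0.740000) = 0.945140
Series ([0.997816] and [0.945140]): 0.997816 × 0.945140 = 0.943076
Parallel (power-range monitor and [0.943076]): 1 − (1 − 0.767000)(1 − 0.943076) = 0.9867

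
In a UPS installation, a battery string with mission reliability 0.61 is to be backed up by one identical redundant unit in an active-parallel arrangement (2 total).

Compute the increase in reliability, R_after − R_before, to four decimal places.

0.2379

R_before = 0.61
R_after = 1 − (1 − 0.61)^2 = 0.8479
ΔR = 0.8479 − 0.61 = 0.2379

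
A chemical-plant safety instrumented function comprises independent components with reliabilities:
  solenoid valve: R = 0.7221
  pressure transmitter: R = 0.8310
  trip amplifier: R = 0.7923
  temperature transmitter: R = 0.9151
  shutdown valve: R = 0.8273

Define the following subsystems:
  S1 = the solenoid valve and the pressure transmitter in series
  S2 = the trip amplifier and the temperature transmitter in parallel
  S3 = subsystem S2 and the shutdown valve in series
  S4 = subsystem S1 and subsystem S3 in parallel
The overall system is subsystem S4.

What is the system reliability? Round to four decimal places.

0.9251

Series (solenoid valve and pressure transmitter): 0.722100 × 0.831000 = 0.600065
Parallel (trip amplifier and temperature transmitter): 1 − (1 − 0.792300)(1 − 0.915100) = 0.982366
Series ([0.982366] and shutdown valve): 0.982366 × 0.827300 = 0.812711
Parallel ([0.600065] and [0.812711]): 1 − (1 − 0.600065)(1 − 0.812711) = 0.9251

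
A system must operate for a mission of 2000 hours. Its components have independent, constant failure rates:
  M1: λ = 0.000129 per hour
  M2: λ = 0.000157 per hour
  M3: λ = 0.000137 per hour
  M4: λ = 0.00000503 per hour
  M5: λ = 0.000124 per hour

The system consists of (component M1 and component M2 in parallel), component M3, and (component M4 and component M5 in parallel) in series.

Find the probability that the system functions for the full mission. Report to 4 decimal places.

R(M1) = exp(−0.000129 × 2000) = 0.772595
R(M2) = exp(−0.000157 × 2000) = 0.730519
R(M3) = exp(−0.000137 × 2000) = 0.760332
R(M4) = exp(−0.00000503 × 2000) = 0.989990
R(M5) = exp(−0.000124 × 2000) = 0.780360
Parallel (M1 and M2): 1 − (1 − 0.772595)(1 − 0.730519) = 0.938719
Parallel (M4 and M5): 1 − (1 − 0.989990)(1 − 0.780360) = 0.997801
Series ([0.938719], M3, and [0.997801]): 0.938719 × 0.760332 × 0.997801 = 0.7122

0.7122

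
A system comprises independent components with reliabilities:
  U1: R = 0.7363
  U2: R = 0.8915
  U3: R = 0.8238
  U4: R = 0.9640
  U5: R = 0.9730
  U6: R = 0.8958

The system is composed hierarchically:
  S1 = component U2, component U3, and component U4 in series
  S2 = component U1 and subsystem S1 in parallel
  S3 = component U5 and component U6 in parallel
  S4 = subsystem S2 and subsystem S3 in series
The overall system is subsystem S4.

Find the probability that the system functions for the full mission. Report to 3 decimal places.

0.920

Series (U2, U3, and U4): 0.89150 × 0.82380 × 0.96400 = 0.70798
Parallel (U1 and [0.70798]): 1 − (1 − 0.73630)(1 − 0.70798) = 0.92299
Parallel (U5 and U6): 1 − (1 − 0.97300)(1 − 0.89580) = 0.99719
Series ([0.92299] and [0.99719]): 0.92299 × 0.99719 = 0.920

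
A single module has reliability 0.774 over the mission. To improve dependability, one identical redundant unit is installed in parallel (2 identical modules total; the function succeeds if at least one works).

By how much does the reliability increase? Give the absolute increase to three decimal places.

R_before = 0.774
R_after = 1 − (1 − 0.774)^2 = 0.949
ΔR = 0.949 − 0.774 = 0.175

0.175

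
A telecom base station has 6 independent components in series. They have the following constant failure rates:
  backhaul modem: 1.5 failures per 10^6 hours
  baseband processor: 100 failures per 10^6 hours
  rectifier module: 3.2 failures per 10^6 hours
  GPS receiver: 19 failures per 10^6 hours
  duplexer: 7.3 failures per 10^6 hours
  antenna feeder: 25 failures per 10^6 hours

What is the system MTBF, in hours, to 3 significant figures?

6410

Series of exponential components: λ_sys = Σ λ_i
λ_sys = 0.0000015 + 0.00010 + 0.0000032 + 0.000019 + 0.0000073 + 0.000025 = 1.5600e-04 /h
MTBF = 1 / λ_sys = 6410 h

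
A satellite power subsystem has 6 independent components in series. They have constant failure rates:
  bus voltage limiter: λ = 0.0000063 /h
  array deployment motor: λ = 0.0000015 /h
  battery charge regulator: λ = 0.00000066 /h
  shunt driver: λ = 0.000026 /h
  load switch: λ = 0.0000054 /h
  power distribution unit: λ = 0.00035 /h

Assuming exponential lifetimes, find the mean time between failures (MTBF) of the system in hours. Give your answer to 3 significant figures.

2570

Series of exponential components: λ_sys = Σ λ_i
λ_sys = 0.0000063 + 0.0000015 + 0.00000066 + 0.000026 + 0.0000054 + 0.00035 = 3.8986e-04 /h
MTBF = 1 / λ_sys = 2570 h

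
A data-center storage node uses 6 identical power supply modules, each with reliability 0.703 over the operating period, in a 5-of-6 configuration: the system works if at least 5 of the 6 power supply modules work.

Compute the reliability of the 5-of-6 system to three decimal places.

R = Σ_{i=5}^{6} C(6,i) p^i (1−p)^{6−i} with p = 0.703
C(6,5)·0.703^5·0.297^1 = 0.30597
C(6,6)·0.703^6·0.297^0 = 0.12071
Sum = 0.427

0.427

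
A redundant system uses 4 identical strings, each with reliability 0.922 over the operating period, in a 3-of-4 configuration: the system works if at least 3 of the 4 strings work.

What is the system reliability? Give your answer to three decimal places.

R = Σ_{i=3}^{4} C(4,i) p^i (1−p)^{4−i} with p = 0.922
C(4,3)·0.922^3·0.078^1 = 0.24454
C(4,4)·0.922^4·0.078^0 = 0.72264
Sum = 0.967

0.967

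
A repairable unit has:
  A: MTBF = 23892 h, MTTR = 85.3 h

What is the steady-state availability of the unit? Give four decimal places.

0.9964

A(A) = MTBF/(MTBF+MTTR) = 23892/(23892+85.3) = 0.9964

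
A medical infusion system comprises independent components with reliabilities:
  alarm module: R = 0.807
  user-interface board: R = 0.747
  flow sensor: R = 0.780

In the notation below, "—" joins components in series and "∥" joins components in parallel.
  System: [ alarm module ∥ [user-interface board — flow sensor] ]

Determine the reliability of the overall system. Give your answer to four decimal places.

0.9195

Series (user-interface board and flow sensor): 0.747000 × 0.780000 = 0.582660
Parallel (alarm module and [0.582660]): 1 − (1 − 0.807000)(1 − 0.582660) = 0.9195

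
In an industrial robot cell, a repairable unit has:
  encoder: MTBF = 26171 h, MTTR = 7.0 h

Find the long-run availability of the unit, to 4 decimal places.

0.9997

A(encoder) = MTBF/(MTBF+MTTR) = 26171/(26171+7.0) = 0.9997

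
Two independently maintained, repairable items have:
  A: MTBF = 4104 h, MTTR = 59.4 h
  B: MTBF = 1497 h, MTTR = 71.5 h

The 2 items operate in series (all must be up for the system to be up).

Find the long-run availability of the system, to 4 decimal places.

A(A) = MTBF/(MTBF+MTTR) = 4104/(4104+59.4) = 0.985733
A(B) = MTBF/(MTBF+MTTR) = 1497/(1497+71.5) = 0.954415
Series availability: 0.985733 × 0.954415 = 0.9408

0.9408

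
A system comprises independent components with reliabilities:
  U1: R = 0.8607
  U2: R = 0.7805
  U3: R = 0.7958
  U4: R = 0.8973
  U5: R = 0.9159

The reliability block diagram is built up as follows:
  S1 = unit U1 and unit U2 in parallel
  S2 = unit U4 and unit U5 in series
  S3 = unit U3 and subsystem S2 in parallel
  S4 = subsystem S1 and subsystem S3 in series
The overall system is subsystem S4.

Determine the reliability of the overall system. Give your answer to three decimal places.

0.934

Parallel (U1 and U2): 1 − (1 − 0.86070)(1 − 0.78050) = 0.96942
Series (U4 and U5): 0.89730 × 0.91590 = 0.82184
Parallel (U3 and [0.82184]): 1 − (1 − 0.79580)(1 − 0.82184) = 0.96362
Series ([0.96942] and [0.96362]): 0.96942 × 0.96362 = 0.934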